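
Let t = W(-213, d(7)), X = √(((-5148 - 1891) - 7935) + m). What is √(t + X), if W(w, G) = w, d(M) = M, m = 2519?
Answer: √(-213 + I*√12455) ≈ 3.7058 + 15.058*I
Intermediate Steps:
X = I*√12455 (X = √(((-5148 - 1891) - 7935) + 2519) = √((-7039 - 7935) + 2519) = √(-14974 + 2519) = √(-12455) = I*√12455 ≈ 111.6*I)
t = -213
√(t + X) = √(-213 + I*√12455)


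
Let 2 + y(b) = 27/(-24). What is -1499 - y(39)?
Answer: -11967/8 ≈ -1495.9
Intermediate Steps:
y(b) = -25/8 (y(b) = -2 + 27/(-24) = -2 + 27*(-1/24) = -2 - 9/8 = -25/8)
-1499 - y(39) = -1499 - 1*(-25/8) = -1499 + 25/8 = -11967/8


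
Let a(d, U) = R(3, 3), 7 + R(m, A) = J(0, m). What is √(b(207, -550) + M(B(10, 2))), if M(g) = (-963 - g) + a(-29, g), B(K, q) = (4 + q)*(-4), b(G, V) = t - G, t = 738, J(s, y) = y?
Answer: 2*I*√103 ≈ 20.298*I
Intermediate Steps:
R(m, A) = -7 + m
a(d, U) = -4 (a(d, U) = -7 + 3 = -4)
b(G, V) = 738 - G
B(K, q) = -16 - 4*q
M(g) = -967 - g (M(g) = (-963 - g) - 4 = -967 - g)
√(b(207, -550) + M(B(10, 2))) = √((738 - 1*207) + (-967 - (-16 - 4*2))) = √((738 - 207) + (-967 - (-16 - 8))) = √(531 + (-967 - 1*(-24))) = √(531 + (-967 + 24)) = √(531 - 943) = √(-412) = 2*I*√103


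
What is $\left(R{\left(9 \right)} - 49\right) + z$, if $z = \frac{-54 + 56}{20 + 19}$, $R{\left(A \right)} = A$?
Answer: $- \frac{1558}{39} \approx -39.949$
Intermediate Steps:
$z = \frac{2}{39} \approx 0.051282$
$\left(R{\left(9 \right)} - 49\right) + z = \left(9 - 49\right) + \frac{2}{39} = -40 + \frac{2}{39} = - \frac{1558}{39}$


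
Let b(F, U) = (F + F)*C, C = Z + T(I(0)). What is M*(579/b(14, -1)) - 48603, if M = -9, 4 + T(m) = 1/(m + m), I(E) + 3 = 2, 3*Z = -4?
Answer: -23799837/490 ≈ -48571.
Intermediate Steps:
Z = -4/3 (Z = (⅓)*(-4) = -4/3 ≈ -1.3333)
I(E) = -1 (I(E) = -3 + 2 = -1)
T(m) = -4 + 1/(2*m) (T(m) = -4 + 1/(m + m) = -4 + 1/(2*m))
C = -35/6 (C = -4/3 + (-4 + (½)/(-1)) = -4/3 + (-4 + (½)*(-1)) = -4/3 + (-4 - ½) = -4/3 - 9/2 = -35/6 ≈ -5.8333)
b(F, U) = -35*F/3 (b(F, U) = (F + F)*(-35/6) = (2*F)*(-35/6) = -35*F/3)
M*(579/b(14, -1)) - 48603 = -5211/((-35/3*14)) - 48603 = -5211/(-490/3) - 48603 = -5211*(-3)/490 - 48603 = -9*(-1737/490) - 48603 = 15633/490 - 48603 = -23799837/490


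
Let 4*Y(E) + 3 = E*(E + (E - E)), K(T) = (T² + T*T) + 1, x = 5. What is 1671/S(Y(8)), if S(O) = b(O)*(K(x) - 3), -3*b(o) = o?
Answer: -1671/244 ≈ -6.8484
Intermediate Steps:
b(o) = -o/3
K(T) = 1 + 2*T² (K(T) = (T² + T²) + 1 = 2*T² + 1 = 1 + 2*T²)
Y(E) = -¾ + E²/4 (Y(E) = -¾ + (E*(E + (E - E)))/4 = -¾ + (E*(E + 0))/4 = -¾ + (E*E)/4 = -¾ + E²/4)
S(O) = -16*O (S(O) = (-O/3)*((1 + 2*5²) - 3) = (-O/3)*((1 + 2*25) - 3) = (-O/3)*((1 + 50) - 3) = (-O/3)*(51 - 3) = -O/3*48 = -16*O)
1671/S(Y(8)) = 1671/((-16*(-¾ + (¼)*8²))) = 1671/((-16*(-¾ + (¼)*64))) = 1671/((-16*(-¾ + 16))) = 1671/((-16*61/4)) = 1671/(-244) = 1671*(-1/244) = -1671/244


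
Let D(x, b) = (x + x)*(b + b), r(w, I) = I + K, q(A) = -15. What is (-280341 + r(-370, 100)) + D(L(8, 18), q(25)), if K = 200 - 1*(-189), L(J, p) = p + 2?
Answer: -281052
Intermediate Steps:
L(J, p) = 2 + p
K = 389 (K = 200 + 189 = 389)
r(w, I) = 389 + I (r(w, I) = I + 389 = 389 + I)
D(x, b) = 4*b*x (D(x, b) = (2*x)*(2*b) = 4*b*x)
(-280341 + r(-370, 100)) + D(L(8, 18), q(25)) = (-280341 + (389 + 100)) + 4*(-15)*(2 + 18) = (-280341 + 489) + 4*(-15)*20 = -279852 - 1200 = -281052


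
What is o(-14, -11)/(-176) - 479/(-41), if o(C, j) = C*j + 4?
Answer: 38913/3608 ≈ 10.785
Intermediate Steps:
o(C, j) = 4 + C*j
o(-14, -11)/(-176) - 479/(-41) = (4 - 14*(-11))/(-176) - 479/(-41) = (4 + 154)*(-1/176) - 479*(-1/41) = 158*(-1/176) + 479/41 = -79/88 + 479/41 = 38913/3608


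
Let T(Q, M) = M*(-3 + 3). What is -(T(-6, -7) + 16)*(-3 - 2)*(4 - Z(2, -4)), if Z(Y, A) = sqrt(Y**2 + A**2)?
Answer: 320 - 160*sqrt(5) ≈ -37.771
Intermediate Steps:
T(Q, M) = 0 (T(Q, M) = M*0 = 0)
Z(Y, A) = sqrt(A**2 + Y**2)
-(T(-6, -7) + 16)*(-3 - 2)*(4 - Z(2, -4)) = -(0 + 16)*(-3 - 2)*(4 - sqrt((-4)**2 + 2**2)) = -16*(-5*(4 - sqrt(16 + 4))) = -16*(-5*(4 - sqrt(20))) = -16*(-5*(4 - 2*sqrt(5))) = -16*(-20 + 10*sqrt(5)) = -(-320 + 160*sqrt(5)) = 320 - 160*sqrt(5)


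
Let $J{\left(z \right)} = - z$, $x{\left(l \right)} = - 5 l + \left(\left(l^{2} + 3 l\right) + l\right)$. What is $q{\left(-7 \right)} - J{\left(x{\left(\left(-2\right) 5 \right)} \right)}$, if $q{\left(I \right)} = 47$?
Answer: $157$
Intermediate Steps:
$x{\left(l \right)} = l^{2} - l$ ($x{\left(l \right)} = - 5 l + \left(l^{2} + 4 l\right) = l^{2} - l$)
$q{\left(-7 \right)} - J{\left(x{\left(\left(-2\right) 5 \right)} \right)} = 47 - - \left(-2\right) 5 \left(-1 - 10\right) = 47 - - \left(-10\right) \left(-1 - 10\right) = 47 - - \left(-10\right) \left(-11\right) = 47 - \left(-1\right) 110 = 47 - -110 = 47 + 110 = 157$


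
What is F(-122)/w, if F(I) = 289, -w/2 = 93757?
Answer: -289/187514 ≈ -0.0015412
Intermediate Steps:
w = -187514 (w = -2*93757 = -187514)
F(-122)/w = 289/(-187514) = 289*(-1/187514) = -289/187514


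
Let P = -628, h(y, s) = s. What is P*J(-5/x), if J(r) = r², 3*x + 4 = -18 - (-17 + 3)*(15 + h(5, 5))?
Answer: -3925/1849 ≈ -2.1228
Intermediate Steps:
x = 86 (x = -4/3 + (-18 - (-17 + 3)*(15 + 5))/3 = -4/3 + (-18 - (-14)*20)/3 = -4/3 + (-18 - 1*(-280))/3 = -4/3 + (-18 + 280)/3 = -4/3 + (⅓)*262 = -4/3 + 262/3 = 86)
P*J(-5/x) = -628*(-5/86)² = -628*25/7396 = -3925/1849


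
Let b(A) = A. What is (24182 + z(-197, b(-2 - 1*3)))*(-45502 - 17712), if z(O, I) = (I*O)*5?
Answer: -1839969898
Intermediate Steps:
z(O, I) = 5*I*O
(24182 + z(-197, b(-2 - 1*3)))*(-45502 - 17712) = (24182 + 5*(-2 - 1*3)*(-197))*(-45502 - 17712) = (24182 + 5*(-2 - 3)*(-197))*(-63214) = (24182 + 5*(-5)*(-197))*(-63214) = (24182 + 4925)*(-63214) = 29107*(-63214) = -1839969898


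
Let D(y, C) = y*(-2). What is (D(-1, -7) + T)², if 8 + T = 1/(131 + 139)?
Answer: 2621161/72900 ≈ 35.956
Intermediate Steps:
D(y, C) = -2*y
T = -2159/270 (T = -8 + 1/(131 + 139) = -8 + 1/270 = -2159/270 ≈ -7.9963)
(D(-1, -7) + T)² = (-2*(-1) - 2159/270)² = (2 - 2159/270)² = (-1619/270)² = 2621161/72900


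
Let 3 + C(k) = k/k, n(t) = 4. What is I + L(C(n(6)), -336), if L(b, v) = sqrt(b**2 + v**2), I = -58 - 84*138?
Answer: -11650 + 10*sqrt(1129) ≈ -11314.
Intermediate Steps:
C(k) = -2 (C(k) = -3 + k/k = -3 + 1 = -2)
I = -11650 (I = -58 - 11592 = -11650)
I + L(C(n(6)), -336) = -11650 + sqrt((-2)**2 + (-336)**2) = -11650 + sqrt(4 + 112896) = -11650 + sqrt(112900) = -11650 + 10*sqrt(1129)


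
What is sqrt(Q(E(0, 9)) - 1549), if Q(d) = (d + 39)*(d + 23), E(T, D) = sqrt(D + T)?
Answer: I*sqrt(457) ≈ 21.378*I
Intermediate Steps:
Q(d) = (23 + d)*(39 + d) (Q(d) = (39 + d)*(23 + d) = (23 + d)*(39 + d))
sqrt(Q(E(0, 9)) - 1549) = sqrt((897 + (sqrt(9 + 0))**2 + 62*sqrt(9 + 0)) - 1549) = sqrt((897 + (sqrt(9))**2 + 62*sqrt(9)) - 1549) = sqrt((897 + 3**2 + 62*3) - 1549) = sqrt((897 + 9 + 186) - 1549) = sqrt(1092 - 1549) = sqrt(-457) = I*sqrt(457)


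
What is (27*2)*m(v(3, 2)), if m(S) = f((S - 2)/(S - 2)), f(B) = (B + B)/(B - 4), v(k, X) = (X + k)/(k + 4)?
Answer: -36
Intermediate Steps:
v(k, X) = (X + k)/(4 + k)
f(B) = 2*B/(-4 + B) (f(B) = (2*B)/(-4 + B) = 2*B/(-4 + B))
m(S) = -⅔ (m(S) = 2*((S - 2)/(S - 2))/(-4 + (S - 2)/(S - 2)) = 2*((-2 + S)/(-2 + S))/(-4 + (-2 + S)/(-2 + S)) = 2*1/(-4 + 1) = 2*1/(-3) = 2*1*(-⅓) = -⅔)
(27*2)*m(v(3, 2)) = (27*2)*(-⅔) = 54*(-⅔) = -36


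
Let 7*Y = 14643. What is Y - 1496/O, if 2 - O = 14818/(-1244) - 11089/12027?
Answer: 220935820737/110966989 ≈ 1991.0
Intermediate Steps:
O = 110966989/7480794 (O = 2 - (14818/(-1244) - 11089/12027) = 2 - (14818*(-1/1244) - 11089*1/12027) = 2 - (-7409/622 - 11089/12027) = 2 - 1*(-96005401/7480794) = 2 + 96005401/7480794 = 110966989/7480794 ≈ 14.834)
Y = 14643/7 (Y = (⅐)*14643 = 14643/7 ≈ 2091.9)
Y - 1496/O = 14643/7 - 1496/110966989/7480794 = 14643/7 - 1496*7480794/110966989 = 14643/7 - 11191267824/110966989 = 220935820737/110966989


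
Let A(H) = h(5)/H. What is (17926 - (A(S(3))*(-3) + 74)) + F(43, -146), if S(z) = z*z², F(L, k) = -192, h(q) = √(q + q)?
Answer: 17660 + √10/9 ≈ 17660.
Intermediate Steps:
h(q) = √2*√q (h(q) = √(2*q) = √2*√q)
S(z) = z³
A(H) = √10/H (A(H) = (√2*√5)/H = √10/H)
(17926 - (A(S(3))*(-3) + 74)) + F(43, -146) = (17926 - ((√10/(3³))*(-3) + 74)) - 192 = (17926 - ((√10/27)*(-3) + 74)) - 192 = (17926 - (-√10/9 + 74)) - 192 = (17926 - (74 - √10/9)) - 192 = (17926 + (-74 + √10/9)) - 192 = (17852 + √10/9) - 192 = 17660 + √10/9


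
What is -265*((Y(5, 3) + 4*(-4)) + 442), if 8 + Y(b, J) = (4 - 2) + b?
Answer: -112625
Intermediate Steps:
Y(b, J) = -6 + b (Y(b, J) = -8 + ((4 - 2) + b) = -8 + (2 + b) = -6 + b)
-265*((Y(5, 3) + 4*(-4)) + 442) = -265*(((-6 + 5) + 4*(-4)) + 442) = -265*((-1 - 16) + 442) = -265*(-17 + 442) = -265*425 = -112625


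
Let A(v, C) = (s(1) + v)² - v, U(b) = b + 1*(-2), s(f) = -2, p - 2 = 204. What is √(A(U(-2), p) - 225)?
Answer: I*√185 ≈ 13.601*I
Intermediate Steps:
p = 206 (p = 2 + 204 = 206)
U(b) = -2 + b (U(b) = b - 2 = -2 + b)
A(v, C) = (-2 + v)² - v
√(A(U(-2), p) - 225) = √(((-2 + (-2 - 2))² - (-2 - 2)) - 225) = √(((-2 - 4)² - 1*(-4)) - 225) = √(((-6)² + 4) - 225) = √((36 + 4) - 225) = √(40 - 225) = √(-185) = I*√185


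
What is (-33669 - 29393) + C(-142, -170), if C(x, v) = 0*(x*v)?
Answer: -63062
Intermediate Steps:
C(x, v) = 0 (C(x, v) = 0*(v*x) = 0)
(-33669 - 29393) + C(-142, -170) = (-33669 - 29393) + 0 = -63062 + 0 = -63062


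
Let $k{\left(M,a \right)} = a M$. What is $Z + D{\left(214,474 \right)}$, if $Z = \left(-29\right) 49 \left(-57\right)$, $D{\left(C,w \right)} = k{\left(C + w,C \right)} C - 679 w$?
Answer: $31266799$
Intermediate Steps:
$k{\left(M,a \right)} = M a$
$D{\left(C,w \right)} = - 679 w + C^{2} \left(C + w\right)$ ($D{\left(C,w \right)} = \left(C + w\right) C C - 679 w = C \left(C + w\right) C - 679 w = C^{2} \left(C + w\right) - 679 w = - 679 w + C^{2} \left(C + w\right)$)
$Z = 80997$ ($Z = \left(-1421\right) \left(-57\right) = 80997$)
$Z + D{\left(214,474 \right)} = 80997 - \left(321846 - 214^{2} \left(214 + 474\right)\right) = 80997 + \left(-321846 + 45796 \cdot 688\right) = 80997 + \left(-321846 + 31507648\right) = 80997 + 31185802 = 31266799$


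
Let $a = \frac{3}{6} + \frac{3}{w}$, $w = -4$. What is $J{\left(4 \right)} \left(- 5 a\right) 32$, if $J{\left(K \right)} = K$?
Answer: $160$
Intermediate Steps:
$a = - \frac{1}{4}$ ($a = \frac{3}{6} + \frac{3}{-4} = 3 \cdot \frac{1}{6} + 3 \left(- \frac{1}{4}\right) = \frac{1}{2} - \frac{3}{4} = - \frac{1}{4} \approx -0.25$)
$J{\left(4 \right)} \left(- 5 a\right) 32 = 4 \left(\left(-5\right) \left(- \frac{1}{4}\right)\right) 32 = 4 \cdot \frac{5}{4} \cdot 32 = 5 \cdot 32 = 160$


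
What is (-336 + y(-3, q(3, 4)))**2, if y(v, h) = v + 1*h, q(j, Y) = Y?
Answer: 112225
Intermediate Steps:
y(v, h) = h + v (y(v, h) = v + h = h + v)
(-336 + y(-3, q(3, 4)))**2 = (-336 + (4 - 3))**2 = (-336 + 1)**2 = (-335)**2 = 112225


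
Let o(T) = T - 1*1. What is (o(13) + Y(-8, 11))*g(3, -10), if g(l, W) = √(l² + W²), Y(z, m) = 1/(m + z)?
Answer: 37*√109/3 ≈ 128.76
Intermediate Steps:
o(T) = -1 + T (o(T) = T - 1 = -1 + T)
g(l, W) = √(W² + l²)
(o(13) + Y(-8, 11))*g(3, -10) = ((-1 + 13) + 1/(11 - 8))*√((-10)² + 3²) = (12 + 1/3)*√(100 + 9) = (12 + ⅓)*√109 = 37*√109/3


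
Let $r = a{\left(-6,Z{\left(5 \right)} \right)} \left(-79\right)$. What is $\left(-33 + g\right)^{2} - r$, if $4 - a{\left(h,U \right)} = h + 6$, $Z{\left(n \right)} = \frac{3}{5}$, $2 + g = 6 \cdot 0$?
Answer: $1541$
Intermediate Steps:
$g = -2$ ($g = -2 + 6 \cdot 0 = -2 + 0 = -2$)
$Z{\left(n \right)} = \frac{3}{5}$ ($Z{\left(n \right)} = 3 \cdot \frac{1}{5} = \frac{3}{5}$)
$a{\left(h,U \right)} = -2 - h$ ($a{\left(h,U \right)} = 4 - \left(h + 6\right) = 4 - \left(6 + h\right) = -2 - h$)
$r = -316$ ($r = \left(-2 - -6\right) \left(-79\right) = \left(-2 + 6\right) \left(-79\right) = 4 \left(-79\right) = -316$)
$\left(-33 + g\right)^{2} - r = \left(-33 - 2\right)^{2} - -316 = \left(-35\right)^{2} + 316 = 1225 + 316 = 1541$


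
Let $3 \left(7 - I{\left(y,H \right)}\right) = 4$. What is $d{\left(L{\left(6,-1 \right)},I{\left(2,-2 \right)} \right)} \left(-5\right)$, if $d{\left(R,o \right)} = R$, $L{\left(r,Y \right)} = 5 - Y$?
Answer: $-30$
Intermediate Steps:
$I{\left(y,H \right)} = \frac{17}{3}$ ($I{\left(y,H \right)} = 7 - \frac{4}{3} = \frac{17}{3}$)
$d{\left(L{\left(6,-1 \right)},I{\left(2,-2 \right)} \right)} \left(-5\right) = \left(5 - -1\right) \left(-5\right) = \left(5 + 1\right) \left(-5\right) = 6 \left(-5\right) = -30$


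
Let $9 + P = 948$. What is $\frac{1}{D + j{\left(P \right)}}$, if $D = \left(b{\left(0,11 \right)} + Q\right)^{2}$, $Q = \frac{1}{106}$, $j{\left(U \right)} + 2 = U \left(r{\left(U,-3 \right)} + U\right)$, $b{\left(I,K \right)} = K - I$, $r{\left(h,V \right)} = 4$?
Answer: $\frac{11236}{9950558989} \approx 1.1292 \cdot 10^{-6}$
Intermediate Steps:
$P = 939$ ($P = -9 + 948 = 939$)
$j{\left(U \right)} = -2 + U \left(4 + U\right)$
$Q = \frac{1}{106} \approx 0.009434$
$D = \frac{1361889}{11236}$ ($D = \left(\left(11 - 0\right) + \frac{1}{106}\right)^{2} = \left(\left(11 + 0\right) + \frac{1}{106}\right)^{2} = \left(11 + \frac{1}{106}\right)^{2} = \left(\frac{1167}{106}\right)^{2} = \frac{1361889}{11236} \approx 121.21$)
$\frac{1}{D + j{\left(P \right)}} = \frac{1}{\frac{1361889}{11236} + \left(-2 + 939^{2} + 4 \cdot 939\right)} = \frac{1}{\frac{1361889}{11236} + \left(-2 + 881721 + 3756\right)} = \frac{1}{\frac{1361889}{11236} + 885475} = \frac{1}{\frac{9950558989}{11236}} = \frac{11236}{9950558989}$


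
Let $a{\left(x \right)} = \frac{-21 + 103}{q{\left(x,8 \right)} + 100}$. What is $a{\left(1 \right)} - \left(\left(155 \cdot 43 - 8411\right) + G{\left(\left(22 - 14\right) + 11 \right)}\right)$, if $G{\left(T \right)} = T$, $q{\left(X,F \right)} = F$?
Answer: $\frac{93299}{54} \approx 1727.8$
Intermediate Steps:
$a{\left(x \right)} = \frac{41}{54}$ ($a{\left(x \right)} = \frac{-21 + 103}{8 + 100} = \frac{82}{108} = 82 \cdot \frac{1}{108} = \frac{41}{54}$)
$a{\left(1 \right)} - \left(\left(155 \cdot 43 - 8411\right) + G{\left(\left(22 - 14\right) + 11 \right)}\right) = \frac{41}{54} - \left(\left(155 \cdot 43 - 8411\right) + \left(\left(22 - 14\right) + 11\right)\right) = \frac{41}{54} - \left(\left(6665 - 8411\right) + \left(8 + 11\right)\right) = \frac{41}{54} - \left(-1746 + 19\right) = \frac{41}{54} - -1727 = \frac{41}{54} + 1727 = \frac{93299}{54}$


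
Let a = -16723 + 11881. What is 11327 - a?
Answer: 16169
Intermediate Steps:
a = -4842
11327 - a = 11327 - 1*(-4842) = 11327 + 4842 = 16169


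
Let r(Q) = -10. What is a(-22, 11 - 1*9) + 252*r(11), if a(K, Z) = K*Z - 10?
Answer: -2574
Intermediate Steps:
a(K, Z) = -10 + K*Z
a(-22, 11 - 1*9) + 252*r(11) = (-10 - 22*(11 - 1*9)) + 252*(-10) = (-10 - 22*(11 - 9)) - 2520 = (-10 - 22*2) - 2520 = (-10 - 44) - 2520 = -54 - 2520 = -2574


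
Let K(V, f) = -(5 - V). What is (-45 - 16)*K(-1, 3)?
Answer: 366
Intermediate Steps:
K(V, f) = -5 + V
(-45 - 16)*K(-1, 3) = (-45 - 16)*(-5 - 1) = -61*(-6) = 366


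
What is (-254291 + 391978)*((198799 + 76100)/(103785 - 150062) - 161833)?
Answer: -93745078150880/4207 ≈ -2.2283e+10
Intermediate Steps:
(-254291 + 391978)*((198799 + 76100)/(103785 - 150062) - 161833) = 137687*(274899/(-46277) - 161833) = 137687*(274899*(-1/46277) - 161833) = 137687*(-274899/46277 - 161833) = 137687*(-7489420640/46277) = -93745078150880/4207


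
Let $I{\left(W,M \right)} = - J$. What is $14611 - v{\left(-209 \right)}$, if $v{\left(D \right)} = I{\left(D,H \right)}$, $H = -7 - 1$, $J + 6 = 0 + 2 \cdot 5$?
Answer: $14615$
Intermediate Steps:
$J = 4$ ($J = -6 + \left(0 + 2 \cdot 5\right) = -6 + \left(0 + 10\right) = -6 + 10 = 4$)
$H = -8$
$I{\left(W,M \right)} = -4$ ($I{\left(W,M \right)} = \left(-1\right) 4 = -4$)
$v{\left(D \right)} = -4$
$14611 - v{\left(-209 \right)} = 14611 - -4 = 14611 + 4 = 14615$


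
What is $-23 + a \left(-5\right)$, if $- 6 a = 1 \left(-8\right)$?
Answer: $- \frac{89}{3} \approx -29.667$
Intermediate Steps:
$a = \frac{4}{3}$ ($a = - \frac{1 \left(-8\right)}{6} = \left(- \frac{1}{6}\right) \left(-8\right) = \frac{4}{3} \approx 1.3333$)
$-23 + a \left(-5\right) = -23 + \frac{4}{3} \left(-5\right) = -23 - \frac{20}{3} = - \frac{89}{3}$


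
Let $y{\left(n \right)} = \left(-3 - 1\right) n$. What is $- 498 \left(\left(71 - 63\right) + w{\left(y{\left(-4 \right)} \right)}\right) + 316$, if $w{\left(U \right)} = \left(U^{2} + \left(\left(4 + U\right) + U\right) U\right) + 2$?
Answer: $-419000$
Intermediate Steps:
$y{\left(n \right)} = - 4 n$
$w{\left(U \right)} = 2 + U^{2} + U \left(4 + 2 U\right)$ ($w{\left(U \right)} = \left(U^{2} + \left(4 + 2 U\right) U\right) + 2 = \left(U^{2} + U \left(4 + 2 U\right)\right) + 2 = 2 + U^{2} + U \left(4 + 2 U\right)$)
$- 498 \left(\left(71 - 63\right) + w{\left(y{\left(-4 \right)} \right)}\right) + 316 = - 498 \left(\left(71 - 63\right) + \left(2 + 3 \left(\left(-4\right) \left(-4\right)\right)^{2} + 4 \left(\left(-4\right) \left(-4\right)\right)\right)\right) + 316 = - 498 \left(8 + \left(2 + 3 \cdot 16^{2} + 4 \cdot 16\right)\right) + 316 = - 498 \left(8 + \left(2 + 3 \cdot 256 + 64\right)\right) + 316 = - 498 \left(8 + \left(2 + 768 + 64\right)\right) + 316 = - 498 \left(8 + 834\right) + 316 = \left(-498\right) 842 + 316 = -419316 + 316 = -419000$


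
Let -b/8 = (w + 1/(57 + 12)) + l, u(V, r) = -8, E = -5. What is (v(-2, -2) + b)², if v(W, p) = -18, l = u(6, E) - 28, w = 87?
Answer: 864477604/4761 ≈ 1.8157e+5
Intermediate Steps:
l = -36 (l = -8 - 28 = -36)
b = -28160/69 (b = -8*((87 + 1/(57 + 12)) - 36) = -8*((87 + 1/69) - 36) = -8*(6004/69 - 36) = -8*3520/69 = -28160/69 ≈ -408.12)
(v(-2, -2) + b)² = (-18 - 28160/69)² = (-29402/69)² = 864477604/4761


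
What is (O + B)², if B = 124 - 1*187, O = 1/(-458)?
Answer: 832611025/209764 ≈ 3969.3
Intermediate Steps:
O = -1/458 ≈ -0.0021834
B = -63 (B = 124 - 187 = -63)
(O + B)² = (-1/458 - 63)² = (-28855/458)² = 832611025/209764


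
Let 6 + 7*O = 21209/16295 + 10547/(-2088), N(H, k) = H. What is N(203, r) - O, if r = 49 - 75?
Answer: 48679769893/238167720 ≈ 204.39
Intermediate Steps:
r = -26
O = -331722733/238167720 (O = -6/7 + (21209/16295 + 10547/(-2088))/7 = -6/7 + (21209*(1/16295) + 10547*(-1/2088))/7 = -6/7 + (21209/16295 - 10547/2088)/7 = -6/7 + (1/7)*(-127578973/34023960) = -6/7 - 127578973/238167720 = -331722733/238167720 ≈ -1.3928)
N(203, r) - O = 203 - 1*(-331722733/238167720) = 203 + 331722733/238167720 = 48679769893/238167720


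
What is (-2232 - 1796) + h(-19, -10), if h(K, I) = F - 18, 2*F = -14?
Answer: -4053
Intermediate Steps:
F = -7 (F = (½)*(-14) = -7)
h(K, I) = -25 (h(K, I) = -7 - 18 = -25)
(-2232 - 1796) + h(-19, -10) = (-2232 - 1796) - 25 = -4028 - 25 = -4053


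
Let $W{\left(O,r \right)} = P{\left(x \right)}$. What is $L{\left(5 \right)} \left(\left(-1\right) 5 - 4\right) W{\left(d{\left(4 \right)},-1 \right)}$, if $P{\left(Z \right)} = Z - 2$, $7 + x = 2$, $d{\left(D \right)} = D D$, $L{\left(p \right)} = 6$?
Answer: $378$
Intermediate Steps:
$d{\left(D \right)} = D^{2}$
$x = -5$ ($x = -7 + 2 = -5$)
$P{\left(Z \right)} = -2 + Z$ ($P{\left(Z \right)} = Z - 2 = -2 + Z$)
$W{\left(O,r \right)} = -7$ ($W{\left(O,r \right)} = -2 - 5 = -7$)
$L{\left(5 \right)} \left(\left(-1\right) 5 - 4\right) W{\left(d{\left(4 \right)},-1 \right)} = 6 \left(\left(-1\right) 5 - 4\right) \left(-7\right) = 6 \left(-5 - 4\right) \left(-7\right) = 6 \left(-9\right) \left(-7\right) = \left(-54\right) \left(-7\right) = 378$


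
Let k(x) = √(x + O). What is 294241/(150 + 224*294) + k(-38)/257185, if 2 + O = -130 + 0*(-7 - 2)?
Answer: 294241/66006 + I*√170/257185 ≈ 4.4578 + 5.0697e-5*I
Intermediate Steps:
O = -132 (O = -2 + (-130 + 0*(-7 - 2)) = -2 + (-130 + 0*(-9)) = -2 + (-130 + 0) = -2 - 130 = -132)
k(x) = √(-132 + x) (k(x) = √(x - 132) = √(-132 + x))
294241/(150 + 224*294) + k(-38)/257185 = 294241/(150 + 224*294) + √(-132 - 38)/257185 = 294241/(150 + 65856) + √(-170)*(1/257185) = 294241/66006 + (I*√170)*(1/257185) = 294241*(1/66006) + I*√170/257185 = 294241/66006 + I*√170/257185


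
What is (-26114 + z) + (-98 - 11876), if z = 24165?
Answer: -13923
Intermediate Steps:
(-26114 + z) + (-98 - 11876) = (-26114 + 24165) + (-98 - 11876) = -1949 - 11974 = -13923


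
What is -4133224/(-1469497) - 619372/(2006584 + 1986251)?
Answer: 15593116154156/5867459053995 ≈ 2.6576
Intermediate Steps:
-4133224/(-1469497) - 619372/(2006584 + 1986251) = -4133224*(-1/1469497) - 619372/3992835 = 4133224/1469497 - 619372*1/3992835 = 4133224/1469497 - 619372/3992835 = 15593116154156/5867459053995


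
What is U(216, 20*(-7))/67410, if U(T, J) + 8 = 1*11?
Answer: 1/22470 ≈ 4.4504e-5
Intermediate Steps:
U(T, J) = 3 (U(T, J) = -8 + 1*11 = -8 + 11 = 3)
U(216, 20*(-7))/67410 = 3/67410 = 3*(1/67410) = 1/22470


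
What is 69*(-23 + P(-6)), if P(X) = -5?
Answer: -1932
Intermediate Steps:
69*(-23 + P(-6)) = 69*(-23 - 5) = 69*(-28) = -1932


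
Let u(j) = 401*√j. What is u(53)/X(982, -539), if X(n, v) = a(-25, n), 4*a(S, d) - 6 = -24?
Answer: -802*√53/9 ≈ -648.74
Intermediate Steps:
a(S, d) = -9/2 (a(S, d) = 3/2 + (¼)*(-24) = 3/2 - 6 = -9/2)
X(n, v) = -9/2
u(53)/X(982, -539) = (401*√53)/(-9/2) = (401*√53)*(-2/9) = -802*√53/9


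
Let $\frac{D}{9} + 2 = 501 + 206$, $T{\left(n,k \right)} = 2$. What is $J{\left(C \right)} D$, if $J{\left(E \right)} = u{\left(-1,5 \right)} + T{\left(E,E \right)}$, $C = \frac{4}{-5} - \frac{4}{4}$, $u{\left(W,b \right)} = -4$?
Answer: $-12690$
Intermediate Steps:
$C = - \frac{9}{5}$ ($C = 4 \left(- \frac{1}{5}\right) - 1 = - \frac{4}{5} - 1 = - \frac{9}{5} \approx -1.8$)
$J{\left(E \right)} = -2$ ($J{\left(E \right)} = -4 + 2 = -2$)
$D = 6345$ ($D = -18 + 9 \left(501 + 206\right) = -18 + 9 \cdot 707 = -18 + 6363 = 6345$)
$J{\left(C \right)} D = \left(-2\right) 6345 = -12690$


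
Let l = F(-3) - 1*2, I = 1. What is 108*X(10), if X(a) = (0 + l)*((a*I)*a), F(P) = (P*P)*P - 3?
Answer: -345600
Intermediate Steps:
F(P) = -3 + P³ (F(P) = P²*P - 3 = P³ - 3 = -3 + P³)
l = -32 (l = (-3 + (-3)³) - 1*2 = (-3 - 27) - 2 = -30 - 2 = -32)
X(a) = -32*a² (X(a) = (0 - 32)*((a*1)*a) = -32*a*a = -32*a²)
108*X(10) = 108*(-32*10²) = 108*(-32*100) = 108*(-3200) = -345600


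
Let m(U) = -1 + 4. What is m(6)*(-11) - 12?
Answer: -45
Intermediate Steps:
m(U) = 3
m(6)*(-11) - 12 = 3*(-11) - 12 = -33 - 12 = -45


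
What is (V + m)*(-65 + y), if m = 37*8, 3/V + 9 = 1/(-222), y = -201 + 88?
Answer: -105204764/1999 ≈ -52629.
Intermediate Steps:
y = -113
V = -666/1999 (V = 3/(-9 + 1/(-222)) = 3/(-9 - 1/222) = 3/(-1999/222) = 3*(-222/1999) = -666/1999 ≈ -0.33317)
m = 296
(V + m)*(-65 + y) = (-666/1999 + 296)*(-65 - 113) = (591038/1999)*(-178) = -105204764/1999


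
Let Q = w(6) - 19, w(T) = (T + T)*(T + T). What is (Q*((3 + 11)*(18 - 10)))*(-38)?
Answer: -532000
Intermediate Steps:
w(T) = 4*T² (w(T) = (2*T)*(2*T) = 4*T²)
Q = 125 (Q = 4*6² - 19 = 4*36 - 19 = 144 - 19 = 125)
(Q*((3 + 11)*(18 - 10)))*(-38) = (125*((3 + 11)*(18 - 10)))*(-38) = (125*(14*8))*(-38) = (125*112)*(-38) = 14000*(-38) = -532000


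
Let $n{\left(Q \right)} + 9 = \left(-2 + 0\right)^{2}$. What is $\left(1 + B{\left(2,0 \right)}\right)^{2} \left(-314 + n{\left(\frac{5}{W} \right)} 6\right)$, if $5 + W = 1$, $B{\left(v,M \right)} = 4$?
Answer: $-8600$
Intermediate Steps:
$W = -4$ ($W = -5 + 1 = -4$)
$n{\left(Q \right)} = -5$ ($n{\left(Q \right)} = -9 + \left(-2 + 0\right)^{2} = -9 + \left(-2\right)^{2} = -9 + 4 = -5$)
$\left(1 + B{\left(2,0 \right)}\right)^{2} \left(-314 + n{\left(\frac{5}{W} \right)} 6\right) = \left(1 + 4\right)^{2} \left(-314 - 30\right) = 5^{2} \left(-314 - 30\right) = 25 \left(-344\right) = -8600$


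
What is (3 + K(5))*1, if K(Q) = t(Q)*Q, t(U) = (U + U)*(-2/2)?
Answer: -47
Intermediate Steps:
t(U) = -2*U (t(U) = (2*U)*(-2*½) = (2*U)*(-1) = -2*U)
K(Q) = -2*Q² (K(Q) = (-2*Q)*Q = -2*Q²)
(3 + K(5))*1 = (3 - 2*5²)*1 = (3 - 2*25)*1 = (3 - 50)*1 = -47*1 = -47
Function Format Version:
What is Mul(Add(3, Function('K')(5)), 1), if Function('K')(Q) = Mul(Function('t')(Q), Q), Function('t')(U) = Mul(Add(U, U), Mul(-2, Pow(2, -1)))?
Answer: -47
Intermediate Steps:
Function('t')(U) = Mul(-2, U) (Function('t')(U) = Mul(Mul(2, U), Mul(-2, Rational(1, 2))) = Mul(Mul(2, U), -1) = Mul(-2, U))
Function('K')(Q) = Mul(-2, Pow(Q, 2)) (Function('K')(Q) = Mul(Mul(-2, Q), Q) = Mul(-2, Pow(Q, 2)))
Mul(Add(3, Function('K')(5)), 1) = Mul(Add(3, Mul(-2, Pow(5, 2))), 1) = Mul(Add(3, Mul(-2, 25)), 1) = Mul(Add(3, -50), 1) = Mul(-47, 1) = -47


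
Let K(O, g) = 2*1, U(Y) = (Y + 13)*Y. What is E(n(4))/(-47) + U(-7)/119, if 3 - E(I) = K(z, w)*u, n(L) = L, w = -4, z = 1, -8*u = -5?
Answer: -1247/3196 ≈ -0.39018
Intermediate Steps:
U(Y) = Y*(13 + Y) (U(Y) = (13 + Y)*Y = Y*(13 + Y))
u = 5/8 (u = -⅛*(-5) = 5/8 ≈ 0.62500)
K(O, g) = 2
E(I) = 7/4 (E(I) = 3 - 2*5/8 = 3 - 1*5/4 = 3 - 5/4 = 7/4)
E(n(4))/(-47) + U(-7)/119 = (7/4)/(-47) - 7*(13 - 7)/119 = (7/4)*(-1/47) - 7*6*(1/119) = -7/188 - 42*1/119 = -7/188 - 6/17 = -1247/3196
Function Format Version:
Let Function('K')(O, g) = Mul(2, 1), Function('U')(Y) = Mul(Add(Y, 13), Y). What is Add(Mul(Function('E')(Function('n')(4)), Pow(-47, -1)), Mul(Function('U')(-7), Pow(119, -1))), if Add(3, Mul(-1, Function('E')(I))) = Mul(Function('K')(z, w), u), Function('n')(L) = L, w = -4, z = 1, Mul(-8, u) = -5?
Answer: Rational(-1247, 3196) ≈ -0.39018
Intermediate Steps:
Function('U')(Y) = Mul(Y, Add(13, Y)) (Function('U')(Y) = Mul(Add(13, Y), Y) = Mul(Y, Add(13, Y)))
u = Rational(5, 8) (u = Mul(Rational(-1, 8), -5) = Rational(5, 8) ≈ 0.62500)
Function('K')(O, g) = 2
Function('E')(I) = Rational(7, 4) (Function('E')(I) = Add(3, Mul(-1, Mul(2, Rational(5, 8)))) = Add(3, Mul(-1, Rational(5, 4))) = Add(3, Rational(-5, 4)) = Rational(7, 4))
Add(Mul(Function('E')(Function('n')(4)), Pow(-47, -1)), Mul(Function('U')(-7), Pow(119, -1))) = Add(Mul(Rational(7, 4), Pow(-47, -1)), Mul(Mul(-7, Add(13, -7)), Pow(119, -1))) = Add(Mul(Rational(7, 4), Rational(-1, 47)), Mul(Mul(-7, 6), Rational(1, 119))) = Add(Rational(-7, 188), Mul(-42, Rational(1, 119))) = Add(Rational(-7, 188), Rational(-6, 17)) = Rational(-1247, 3196)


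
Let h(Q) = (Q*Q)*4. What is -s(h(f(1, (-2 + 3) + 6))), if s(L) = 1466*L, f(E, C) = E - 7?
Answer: -211104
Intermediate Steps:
f(E, C) = -7 + E
h(Q) = 4*Q² (h(Q) = Q²*4 = 4*Q²)
-s(h(f(1, (-2 + 3) + 6))) = -1466*4*(-7 + 1)² = -1466*4*(-6)² = -1466*4*36 = -1466*144 = -1*211104 = -211104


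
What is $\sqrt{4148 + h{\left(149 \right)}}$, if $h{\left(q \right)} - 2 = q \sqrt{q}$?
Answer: $\sqrt{4150 + 149 \sqrt{149}} \approx 77.258$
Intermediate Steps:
$h{\left(q \right)} = 2 + q^{\frac{3}{2}}$ ($h{\left(q \right)} = 2 + q \sqrt{q} = 2 + q^{\frac{3}{2}}$)
$\sqrt{4148 + h{\left(149 \right)}} = \sqrt{4148 + \left(2 + 149^{\frac{3}{2}}\right)} = \sqrt{4148 + \left(2 + 149 \sqrt{149}\right)} = \sqrt{4150 + 149 \sqrt{149}}$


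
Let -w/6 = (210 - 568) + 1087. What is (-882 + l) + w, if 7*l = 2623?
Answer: -34169/7 ≈ -4881.3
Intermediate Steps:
l = 2623/7 (l = (1/7)*2623 = 2623/7 ≈ 374.71)
w = -4374 (w = -6*((210 - 568) + 1087) = -6*(-358 + 1087) = -6*729 = -4374)
(-882 + l) + w = (-882 + 2623/7) - 4374 = -3551/7 - 4374 = -34169/7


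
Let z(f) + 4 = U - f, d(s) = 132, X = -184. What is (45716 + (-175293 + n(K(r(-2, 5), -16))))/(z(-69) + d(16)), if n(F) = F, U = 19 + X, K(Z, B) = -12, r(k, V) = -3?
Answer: -129589/32 ≈ -4049.7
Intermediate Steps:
U = -165 (U = 19 - 184 = -165)
z(f) = -169 - f (z(f) = -4 + (-165 - f) = -169 - f)
(45716 + (-175293 + n(K(r(-2, 5), -16))))/(z(-69) + d(16)) = (45716 + (-175293 - 12))/((-169 - 1*(-69)) + 132) = (45716 - 175305)/((-169 + 69) + 132) = -129589/(-100 + 132) = -129589/32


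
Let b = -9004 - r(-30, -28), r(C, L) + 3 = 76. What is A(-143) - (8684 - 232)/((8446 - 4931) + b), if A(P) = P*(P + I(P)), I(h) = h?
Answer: 113741564/2781 ≈ 40900.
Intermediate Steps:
r(C, L) = 73 (r(C, L) = -3 + 76 = 73)
b = -9077 (b = -9004 - 1*73 = -9004 - 73 = -9077)
A(P) = 2*P² (A(P) = P*(P + P) = P*(2*P) = 2*P²)
A(-143) - (8684 - 232)/((8446 - 4931) + b) = 2*(-143)² - (8684 - 232)/((8446 - 4931) - 9077) = 2*20449 - 8452/(3515 - 9077) = 40898 - 8452/(-5562) = 40898 - 8452*(-1)/5562 = 40898 - 1*(-4226/2781) = 40898 + 4226/2781 = 113741564/2781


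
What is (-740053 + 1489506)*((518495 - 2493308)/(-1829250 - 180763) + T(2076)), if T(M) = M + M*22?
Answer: 71929557739431261/2010013 ≈ 3.5786e+10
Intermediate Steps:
T(M) = 23*M (T(M) = M + 22*M = 23*M)
(-740053 + 1489506)*((518495 - 2493308)/(-1829250 - 180763) + T(2076)) = (-740053 + 1489506)*((518495 - 2493308)/(-1829250 - 180763) + 23*2076) = 749453*(-1974813/(-2010013) + 47748) = 749453*(-1974813*(-1/2010013) + 47748) = 749453*(1974813/2010013 + 47748) = 749453*(95976075537/2010013) = 71929557739431261/2010013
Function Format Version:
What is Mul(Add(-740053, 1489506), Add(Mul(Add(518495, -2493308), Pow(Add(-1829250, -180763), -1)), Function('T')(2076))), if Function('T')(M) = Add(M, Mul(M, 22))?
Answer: Rational(71929557739431261, 2010013) ≈ 3.5786e+10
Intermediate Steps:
Function('T')(M) = Mul(23, M) (Function('T')(M) = Add(M, Mul(22, M)) = Mul(23, M))
Mul(Add(-740053, 1489506), Add(Mul(Add(518495, -2493308), Pow(Add(-1829250, -180763), -1)), Function('T')(2076))) = Mul(Add(-740053, 1489506), Add(Mul(Add(518495, -2493308), Pow(Add(-1829250, -180763), -1)), Mul(23, 2076))) = Mul(749453, Add(Mul(-1974813, Pow(-2010013, -1)), 47748)) = Mul(749453, Add(Mul(-1974813, Rational(-1, 2010013)), 47748)) = Mul(749453, Add(Rational(1974813, 2010013), 47748)) = Mul(749453, Rational(95976075537, 2010013)) = Rational(71929557739431261, 2010013)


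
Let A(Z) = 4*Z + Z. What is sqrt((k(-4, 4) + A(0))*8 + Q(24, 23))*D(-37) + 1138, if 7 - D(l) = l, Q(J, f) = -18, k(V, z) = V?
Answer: 1138 + 220*I*sqrt(2) ≈ 1138.0 + 311.13*I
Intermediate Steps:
A(Z) = 5*Z
D(l) = 7 - l
sqrt((k(-4, 4) + A(0))*8 + Q(24, 23))*D(-37) + 1138 = sqrt((-4 + 5*0)*8 - 18)*(7 - 1*(-37)) + 1138 = sqrt((-4 + 0)*8 - 18)*(7 + 37) + 1138 = sqrt(-4*8 - 18)*44 + 1138 = sqrt(-32 - 18)*44 + 1138 = sqrt(-50)*44 + 1138 = (5*I*sqrt(2))*44 + 1138 = 220*I*sqrt(2) + 1138 = 1138 + 220*I*sqrt(2)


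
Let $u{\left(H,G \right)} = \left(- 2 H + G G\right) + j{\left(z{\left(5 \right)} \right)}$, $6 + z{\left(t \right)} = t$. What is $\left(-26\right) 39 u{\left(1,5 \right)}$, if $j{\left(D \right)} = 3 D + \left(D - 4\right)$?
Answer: $-15210$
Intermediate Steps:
$z{\left(t \right)} = -6 + t$
$j{\left(D \right)} = -4 + 4 D$ ($j{\left(D \right)} = 3 D + \left(D - 4\right) = 3 D + \left(-4 + D\right) = -4 + 4 D$)
$u{\left(H,G \right)} = -8 + G^{2} - 2 H$ ($u{\left(H,G \right)} = \left(- 2 H + G G\right) - \left(4 - 4 \left(-6 + 5\right)\right) = \left(- 2 H + G^{2}\right) + \left(-4 + 4 \left(-1\right)\right) = \left(G^{2} - 2 H\right) - 8 = -8 + G^{2} - 2 H$)
$\left(-26\right) 39 u{\left(1,5 \right)} = \left(-26\right) 39 \left(-8 + 5^{2} - 2\right) = - 1014 \left(-8 + 25 - 2\right) = \left(-1014\right) 15 = -15210$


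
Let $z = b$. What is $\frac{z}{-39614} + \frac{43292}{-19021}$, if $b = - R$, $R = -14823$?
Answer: $- \frac{1996917571}{753497894} \approx -2.6502$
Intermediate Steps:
$b = 14823$ ($b = \left(-1\right) \left(-14823\right) = 14823$)
$z = 14823$
$\frac{z}{-39614} + \frac{43292}{-19021} = \frac{14823}{-39614} + \frac{43292}{-19021} = 14823 \left(- \frac{1}{39614}\right) + 43292 \left(- \frac{1}{19021}\right) = - \frac{14823}{39614} - \frac{43292}{19021} = - \frac{1996917571}{753497894}$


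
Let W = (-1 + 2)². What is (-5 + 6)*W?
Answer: 1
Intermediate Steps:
W = 1 (W = 1² = 1)
(-5 + 6)*W = (-5 + 6)*1 = 1*1 = 1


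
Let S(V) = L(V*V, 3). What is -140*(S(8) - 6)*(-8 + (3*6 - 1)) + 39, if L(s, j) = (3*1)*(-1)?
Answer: 11379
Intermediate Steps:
L(s, j) = -3 (L(s, j) = 3*(-1) = -3)
S(V) = -3
-140*(S(8) - 6)*(-8 + (3*6 - 1)) + 39 = -140*(-3 - 6)*(-8 + (3*6 - 1)) + 39 = -(-1260)*(-8 + (18 - 1)) + 39 = -(-1260)*(-8 + 17) + 39 = -(-1260)*9 + 39 = -140*(-81) + 39 = 11340 + 39 = 11379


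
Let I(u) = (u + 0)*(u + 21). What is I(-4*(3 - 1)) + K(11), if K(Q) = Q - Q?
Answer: -104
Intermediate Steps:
I(u) = u*(21 + u)
K(Q) = 0
I(-4*(3 - 1)) + K(11) = (-4*(3 - 1))*(21 - 4*(3 - 1)) + 0 = (-4*2)*(21 - 4*2) + 0 = -8*(21 - 8) + 0 = -8*13 + 0 = -104 + 0 = -104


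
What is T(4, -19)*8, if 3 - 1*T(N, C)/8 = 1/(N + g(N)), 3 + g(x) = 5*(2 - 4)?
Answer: 1792/9 ≈ 199.11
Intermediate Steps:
g(x) = -13 (g(x) = -3 + 5*(2 - 4) = -3 + 5*(-2) = -3 - 10 = -13)
T(N, C) = 24 - 8/(-13 + N) (T(N, C) = 24 - 8/(N - 13) = 24 - 8/(-13 + N))
T(4, -19)*8 = (8*(-40 + 3*4)/(-13 + 4))*8 = (8*(-40 + 12)/(-9))*8 = (8*(-1/9)*(-28))*8 = (224/9)*8 = 1792/9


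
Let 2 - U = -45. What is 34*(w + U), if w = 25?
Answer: 2448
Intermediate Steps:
U = 47 (U = 2 - 1*(-45) = 2 + 45 = 47)
34*(w + U) = 34*(25 + 47) = 34*72 = 2448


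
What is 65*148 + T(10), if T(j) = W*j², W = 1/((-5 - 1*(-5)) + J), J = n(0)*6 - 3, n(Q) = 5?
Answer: 259840/27 ≈ 9623.7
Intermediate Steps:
J = 27 (J = 5*6 - 3 = 30 - 3 = 27)
W = 1/27 (W = 1/((-5 - 1*(-5)) + 27) = 1/((-5 + 5) + 27) = 1/(0 + 27) = 1/27 ≈ 0.037037)
T(j) = j²/27
65*148 + T(10) = 65*148 + (1/27)*10² = 9620 + (1/27)*100 = 9620 + 100/27 = 259840/27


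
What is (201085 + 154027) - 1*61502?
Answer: 293610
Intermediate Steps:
(201085 + 154027) - 1*61502 = 355112 - 61502 = 293610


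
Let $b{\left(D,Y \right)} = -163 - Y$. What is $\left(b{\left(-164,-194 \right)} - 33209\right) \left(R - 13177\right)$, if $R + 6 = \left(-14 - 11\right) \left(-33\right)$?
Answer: $410013724$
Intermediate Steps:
$R = 819$ ($R = -6 + \left(-14 - 11\right) \left(-33\right) = -6 - -825 = -6 + 825 = 819$)
$\left(b{\left(-164,-194 \right)} - 33209\right) \left(R - 13177\right) = \left(\left(-163 - -194\right) - 33209\right) \left(819 - 13177\right) = \left(\left(-163 + 194\right) - 33209\right) \left(-12358\right) = \left(31 - 33209\right) \left(-12358\right) = \left(-33178\right) \left(-12358\right) = 410013724$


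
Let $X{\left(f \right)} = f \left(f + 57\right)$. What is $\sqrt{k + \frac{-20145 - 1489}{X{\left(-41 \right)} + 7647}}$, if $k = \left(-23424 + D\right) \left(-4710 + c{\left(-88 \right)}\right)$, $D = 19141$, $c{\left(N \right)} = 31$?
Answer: $\frac{3 \sqrt{108827122803047}}{6991} \approx 4476.6$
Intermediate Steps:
$X{\left(f \right)} = f \left(57 + f\right)$
$k = 20040157$ ($k = \left(-23424 + 19141\right) \left(-4710 + 31\right) = \left(-4283\right) \left(-4679\right) = 20040157$)
$\sqrt{k + \frac{-20145 - 1489}{X{\left(-41 \right)} + 7647}} = \sqrt{20040157 + \frac{-20145 - 1489}{- 41 \left(57 - 41\right) + 7647}} = \sqrt{20040157 - \frac{21634}{\left(-41\right) 16 + 7647}} = \sqrt{20040157 - \frac{21634}{-656 + 7647}} = \sqrt{20040157 - \frac{21634}{6991}} = \sqrt{\frac{140100715953}{6991}} = \frac{3 \sqrt{108827122803047}}{6991}$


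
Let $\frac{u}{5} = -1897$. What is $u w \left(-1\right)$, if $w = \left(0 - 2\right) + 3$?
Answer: $9485$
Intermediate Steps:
$w = 1$ ($w = -2 + 3 = 1$)
$u = -9485$ ($u = 5 \left(-1897\right) = -9485$)
$u w \left(-1\right) = - 9485 \cdot 1 \left(-1\right) = \left(-9485\right) \left(-1\right) = 9485$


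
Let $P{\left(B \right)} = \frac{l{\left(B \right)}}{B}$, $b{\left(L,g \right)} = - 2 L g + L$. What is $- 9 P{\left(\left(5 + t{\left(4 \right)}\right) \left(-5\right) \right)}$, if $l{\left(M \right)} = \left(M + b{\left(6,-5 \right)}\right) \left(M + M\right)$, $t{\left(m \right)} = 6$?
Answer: $-198$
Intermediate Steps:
$b{\left(L,g \right)} = L - 2 L g$ ($b{\left(L,g \right)} = - 2 L g + L = L - 2 L g$)
$l{\left(M \right)} = 2 M \left(66 + M\right)$ ($l{\left(M \right)} = \left(M + 6 \left(1 - -10\right)\right) \left(M + M\right) = \left(M + 6 \left(1 + 10\right)\right) 2 M = \left(M + 6 \cdot 11\right) 2 M = \left(M + 66\right) 2 M = \left(66 + M\right) 2 M = 2 M \left(66 + M\right)$)
$P{\left(B \right)} = 132 + 2 B$ ($P{\left(B \right)} = \frac{2 B \left(66 + B\right)}{B} = 132 + 2 B$)
$- 9 P{\left(\left(5 + t{\left(4 \right)}\right) \left(-5\right) \right)} = - 9 \left(132 + 2 \left(5 + 6\right) \left(-5\right)\right) = - 9 \left(132 + 2 \cdot 11 \left(-5\right)\right) = - 9 \left(132 + 2 \left(-55\right)\right) = - 9 \left(132 - 110\right) = \left(-9\right) 22 = -198$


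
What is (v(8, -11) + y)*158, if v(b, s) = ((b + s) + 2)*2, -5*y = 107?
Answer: -18486/5 ≈ -3697.2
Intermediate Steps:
y = -107/5 (y = -⅕*107 = -107/5 ≈ -21.400)
v(b, s) = 4 + 2*b + 2*s (v(b, s) = (2 + b + s)*2 = 4 + 2*b + 2*s)
(v(8, -11) + y)*158 = ((4 + 2*8 + 2*(-11)) - 107/5)*158 = ((4 + 16 - 22) - 107/5)*158 = (-2 - 107/5)*158 = -117/5*158 = -18486/5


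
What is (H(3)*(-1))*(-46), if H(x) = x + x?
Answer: 276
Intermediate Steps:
H(x) = 2*x
(H(3)*(-1))*(-46) = ((2*3)*(-1))*(-46) = (6*(-1))*(-46) = -6*(-46) = 276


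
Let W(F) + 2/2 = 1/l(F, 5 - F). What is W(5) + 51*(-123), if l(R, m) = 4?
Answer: -25095/4 ≈ -6273.8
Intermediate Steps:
W(F) = -3/4 (W(F) = -1 + 1/4 = -3/4)
W(5) + 51*(-123) = -3/4 + 51*(-123) = -3/4 - 6273 = -25095/4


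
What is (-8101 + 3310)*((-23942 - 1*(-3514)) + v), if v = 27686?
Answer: -34773078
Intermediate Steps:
(-8101 + 3310)*((-23942 - 1*(-3514)) + v) = (-8101 + 3310)*((-23942 - 1*(-3514)) + 27686) = -4791*((-23942 + 3514) + 27686) = -4791*(-20428 + 27686) = -4791*7258 = -34773078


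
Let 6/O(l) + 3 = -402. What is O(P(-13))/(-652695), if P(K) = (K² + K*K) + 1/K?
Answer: 2/88113825 ≈ 2.2698e-8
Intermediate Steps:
P(K) = 1/K + 2*K² (P(K) = (K² + K²) + 1/K = 2*K² + 1/K = 1/K + 2*K²)
O(l) = -2/135 (O(l) = 6/(-3 - 402) = 6/(-405) = 6*(-1/405) = -2/135)
O(P(-13))/(-652695) = -2/135/(-652695) = -2/135*(-1/652695) = 2/88113825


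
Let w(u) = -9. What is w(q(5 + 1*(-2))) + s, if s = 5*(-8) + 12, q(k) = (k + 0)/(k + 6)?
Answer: -37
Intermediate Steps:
q(k) = k/(6 + k)
s = -28 (s = -40 + 12 = -28)
w(q(5 + 1*(-2))) + s = -9 - 28 = -37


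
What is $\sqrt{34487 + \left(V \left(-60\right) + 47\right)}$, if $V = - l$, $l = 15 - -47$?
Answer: $\sqrt{38254} \approx 195.59$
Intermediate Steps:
$l = 62$ ($l = 15 + 47 = 62$)
$V = -62$ ($V = \left(-1\right) 62 = -62$)
$\sqrt{34487 + \left(V \left(-60\right) + 47\right)} = \sqrt{34487 + \left(\left(-62\right) \left(-60\right) + 47\right)} = \sqrt{34487 + \left(3720 + 47\right)} = \sqrt{34487 + 3767} = \sqrt{38254}$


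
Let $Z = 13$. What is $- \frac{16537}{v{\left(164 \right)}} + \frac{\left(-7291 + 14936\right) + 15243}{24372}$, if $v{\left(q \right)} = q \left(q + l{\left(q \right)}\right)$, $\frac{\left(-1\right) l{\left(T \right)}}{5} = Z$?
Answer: $- \frac{873061}{10991772} \approx -0.079429$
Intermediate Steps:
$l{\left(T \right)} = -65$ ($l{\left(T \right)} = \left(-5\right) 13 = -65$)
$v{\left(q \right)} = q \left(-65 + q\right)$ ($v{\left(q \right)} = q \left(q - 65\right) = q \left(-65 + q\right)$)
$- \frac{16537}{v{\left(164 \right)}} + \frac{\left(-7291 + 14936\right) + 15243}{24372} = - \frac{16537}{164 \left(-65 + 164\right)} + \frac{\left(-7291 + 14936\right) + 15243}{24372} = - \frac{16537}{164 \cdot 99} + \left(7645 + 15243\right) \frac{1}{24372} = - \frac{16537}{16236} + 22888 \cdot \frac{1}{24372} = \left(-16537\right) \frac{1}{16236} + \frac{5722}{6093} = - \frac{16537}{16236} + \frac{5722}{6093} = - \frac{873061}{10991772}$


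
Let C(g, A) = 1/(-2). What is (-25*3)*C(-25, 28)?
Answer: 75/2 ≈ 37.500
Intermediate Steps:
C(g, A) = -½
(-25*3)*C(-25, 28) = -25*3*(-½) = -75*(-½) = 75/2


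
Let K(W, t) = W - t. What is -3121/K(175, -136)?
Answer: -3121/311 ≈ -10.035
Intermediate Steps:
-3121/K(175, -136) = -3121/(175 - 1*(-136)) = -3121/(175 + 136) = -3121/311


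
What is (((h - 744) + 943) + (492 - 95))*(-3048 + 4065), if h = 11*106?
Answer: 1791954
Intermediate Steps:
h = 1166
(((h - 744) + 943) + (492 - 95))*(-3048 + 4065) = (((1166 - 744) + 943) + (492 - 95))*(-3048 + 4065) = ((422 + 943) + 397)*1017 = (1365 + 397)*1017 = 1762*1017 = 1791954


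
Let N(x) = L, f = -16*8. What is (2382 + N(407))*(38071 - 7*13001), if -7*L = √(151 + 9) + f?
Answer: -889430672/7 + 211744*√10/7 ≈ -1.2697e+8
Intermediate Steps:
f = -128
L = 128/7 - 4*√10/7 (L = -(√(151 + 9) - 128)/7 = -(√160 - 128)/7 = -(4*√10 - 128)/7 = -(-128 + 4*√10)/7 = 128/7 - 4*√10/7 ≈ 16.479)
N(x) = 128/7 - 4*√10/7
(2382 + N(407))*(38071 - 7*13001) = (2382 + (128/7 - 4*√10/7))*(38071 - 7*13001) = (16802/7 - 4*√10/7)*(38071 - 1*91007) = (16802/7 - 4*√10/7)*(38071 - 91007) = (16802/7 - 4*√10/7)*(-52936) = -889430672/7 + 211744*√10/7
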